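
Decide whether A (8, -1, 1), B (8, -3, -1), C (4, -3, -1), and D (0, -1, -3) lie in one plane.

No

The four points are coplanar iff the 3×3 determinant with rows AB, AC, AD is zero.
Rows: (0, -2, -2), (-4, -2, -2), (-8, 0, -4).
Expanding along the first row: (0)(8) − (-2)(0) + (-2)(-16) = 32.
Nonzero ⇒ not coplanar.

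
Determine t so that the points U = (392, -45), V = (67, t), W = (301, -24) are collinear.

The three points are collinear iff det[UV; UW] = 0.
This determinant is linear in t: (91)t + (-2730) = 0, so t = 30.

30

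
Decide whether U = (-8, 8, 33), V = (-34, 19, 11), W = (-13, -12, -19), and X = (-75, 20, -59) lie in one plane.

With U as base: UV = (-26, 11, -22), UW = (-5, -20, -52), UX = (-67, 12, -92).
UW × UX = (2464, 3024, -1400).
UV · (UW × UX) = 0.
The scalar triple product vanishes, so the four points are coplanar.

Yes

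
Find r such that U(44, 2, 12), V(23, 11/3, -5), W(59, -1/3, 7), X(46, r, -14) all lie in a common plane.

0

The points are coplanar iff UV · (UW × UX) = 0.
Expanding, this is linear in r: (-360)r + (0) = 0.
So r = 0.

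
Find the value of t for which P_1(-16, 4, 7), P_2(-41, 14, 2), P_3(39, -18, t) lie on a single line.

18

Collinearity requires P_1P_2 × P_1P_3 = 0; each component is linear in t.
The x-component gives (10)t + (-180) = 0, so t = 18.
The remaining components then also vanish.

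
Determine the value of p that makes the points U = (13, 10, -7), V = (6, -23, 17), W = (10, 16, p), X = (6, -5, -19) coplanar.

Normal to plane UVX: n = (756, -252, -126); plane equation n·P = 8190.
Requiring n·W = 8190: (-126)p + (3528) = 8190.
So p = -37.

-37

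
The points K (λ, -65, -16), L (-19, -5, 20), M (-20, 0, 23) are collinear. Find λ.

-7

Direction LM = (-1, 5, 3). From the y-coordinate of K, the parameter along the line is τ = (-65 − (-5))/5 = -12.
Then λ = (-19) + (-12)·(-1) = -7.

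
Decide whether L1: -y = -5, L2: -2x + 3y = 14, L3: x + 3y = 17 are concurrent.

No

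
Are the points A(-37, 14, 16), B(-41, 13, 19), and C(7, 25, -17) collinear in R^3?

Yes

AB = (-4, -1, 3), AC = (44, 11, -33).
AB × AC = (0, 0, 0).
The cross product vanishes, so the three points are collinear.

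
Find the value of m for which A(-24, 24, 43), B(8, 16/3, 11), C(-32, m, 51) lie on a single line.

86/3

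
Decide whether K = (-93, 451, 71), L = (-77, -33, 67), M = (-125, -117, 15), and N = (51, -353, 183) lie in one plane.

The four points are coplanar iff the 3×3 determinant with rows KL, KM, KN is zero.
Rows: (16, -484, -4), (-32, -568, -56), (144, -804, 112).
Expanding along the first row: (16)(-108640) − (-484)(4480) + (-4)(107520) = 0.
Zero determinant ⇒ coplanar.

Yes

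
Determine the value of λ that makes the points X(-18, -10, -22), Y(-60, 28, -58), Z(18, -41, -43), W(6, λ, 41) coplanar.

Coplanarity ⇔ det[XY; XZ; XW] = 0.
Expanding, this is linear in λ: (-2178)λ + (-71874) = 0.
So λ = -33.

-33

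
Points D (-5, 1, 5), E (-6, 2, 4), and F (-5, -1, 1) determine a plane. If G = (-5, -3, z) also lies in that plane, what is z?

A normal to the plane is n = DE × DF = (-6, -4, 2).
G lies in the plane iff n · DG = 0.
This gives (2)z + (6) = 0, so z = -3.

-3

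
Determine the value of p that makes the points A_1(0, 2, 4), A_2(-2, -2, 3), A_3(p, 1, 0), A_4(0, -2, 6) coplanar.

Normal to plane A_1A_2A_4: n = (-12, 4, 8); plane equation n·P = 40.
Requiring n·A_3 = 40: (-12)p + (4) = 40.
So p = -3.

-3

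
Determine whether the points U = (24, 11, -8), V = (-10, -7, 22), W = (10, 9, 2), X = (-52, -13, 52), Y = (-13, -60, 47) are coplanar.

Yes

The plane through U, V, W has normal n = UV × UW = (-120, -80, -184) and equation n·P = -2288.
Checking the remaining points: n·X = -2288, n·Y = -2288.
All equal -2288, so all 5 points lie in one plane.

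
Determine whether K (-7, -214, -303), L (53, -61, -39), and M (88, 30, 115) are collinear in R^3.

KL = (60, 153, 264), KM = (95, 244, 418).
KL × KM = (-462, 0, 105).
The cross product is nonzero, so the points do not lie on one line.

No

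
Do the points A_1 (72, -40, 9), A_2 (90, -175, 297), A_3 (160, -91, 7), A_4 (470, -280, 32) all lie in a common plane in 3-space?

A normal to the plane through A_1, A_2, A_3 is n = A_1A_2 × A_1A_3 = (14958, 25380, 10962).
The plane has equation n·P = 160434. For A_4: n·A_4 = 274644.
274644 ≠ 160434, so A_4 is off the plane.

No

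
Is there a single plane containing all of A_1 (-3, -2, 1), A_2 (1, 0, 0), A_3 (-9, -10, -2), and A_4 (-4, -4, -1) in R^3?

No

The four points are coplanar iff the 3×3 determinant with rows A_1A_2, A_1A_3, A_1A_4 is zero.
Rows: (4, 2, -1), (-6, -8, -3), (-1, -2, -2).
Expanding along the first row: (4)(10) − (2)(9) + (-1)(4) = 18.
Nonzero ⇒ not coplanar.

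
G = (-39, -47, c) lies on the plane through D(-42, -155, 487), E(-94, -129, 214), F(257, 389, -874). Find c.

A normal to the plane is n = DE × DF = (113126, -152399, -36062).
G lies in the plane iff n · DG = 0.
This gives (-36062)c + (1442480) = 0, so c = 40.

40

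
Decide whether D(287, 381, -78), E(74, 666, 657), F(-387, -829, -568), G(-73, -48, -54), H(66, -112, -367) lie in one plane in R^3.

The plane through D, E, F has normal n = DE × DF = (749700, -599760, 449820) and equation n·P = -48430620.
Checking the remaining points: n·G = -50229900, n·H = -48430620.
Since n·G = -50229900 ≠ -48430620, G is off the plane and the points are not all coplanar.

No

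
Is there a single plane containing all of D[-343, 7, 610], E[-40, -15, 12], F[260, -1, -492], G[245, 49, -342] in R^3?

Yes

The four points are coplanar iff the 3×3 determinant with rows DE, DF, DG is zero.
Rows: (303, -22, -598), (603, -8, -1102), (588, 42, -952).
Expanding along the first row: (303)(53900) − (-22)(73920) + (-598)(30030) = 0.
Zero determinant ⇒ coplanar.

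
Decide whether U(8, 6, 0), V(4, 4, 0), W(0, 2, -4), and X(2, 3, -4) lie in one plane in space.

Yes

With U as base: UV = (-4, -2, 0), UW = (-8, -4, -4), UX = (-6, -3, -4).
UW × UX = (4, -8, 0).
UV · (UW × UX) = 0.
The scalar triple product vanishes, so the four points are coplanar.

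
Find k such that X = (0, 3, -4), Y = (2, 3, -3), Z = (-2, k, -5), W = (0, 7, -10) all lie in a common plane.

3

Normal to plane XYW: n = (-4, 12, 8); plane equation n·P = 4.
Requiring n·Z = 4: (12)k + (-32) = 4.
So k = 3.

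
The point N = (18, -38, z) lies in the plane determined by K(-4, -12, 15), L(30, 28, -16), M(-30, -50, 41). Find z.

11

The plane through K, L, M has equation −138x − 78y − 252z = -2292.
Substituting N: (-252)z + (480) = -2292, so z = 11.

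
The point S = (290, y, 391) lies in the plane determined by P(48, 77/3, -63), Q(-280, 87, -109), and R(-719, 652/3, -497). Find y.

-245/3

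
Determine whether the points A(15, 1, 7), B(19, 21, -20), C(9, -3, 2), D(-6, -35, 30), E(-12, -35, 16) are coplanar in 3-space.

No

The plane through A, B, C has normal n = AB × AC = (-208, 182, 104) and equation n·P = -2210.
Checking the remaining points: n·D = -2002, n·E = -2210.
Since n·D = -2002 ≠ -2210, D is off the plane and the points are not all coplanar.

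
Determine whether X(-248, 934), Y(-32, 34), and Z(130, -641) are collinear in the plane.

XY = (216, -900), XZ = (378, -1575).
Twice the signed area of △XYZ is (216)(-1575) − (-900)(378) = 0.
The triangle is degenerate (zero area), so the points are collinear.

Yes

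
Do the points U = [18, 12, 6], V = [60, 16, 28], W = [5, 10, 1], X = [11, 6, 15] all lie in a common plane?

The four points are coplanar iff the 3×3 determinant with rows UV, UW, UX is zero.
Rows: (42, 4, 22), (-13, -2, -5), (-7, -6, 9).
Expanding along the first row: (42)(-48) − (4)(-152) + (22)(64) = 0.
Zero determinant ⇒ coplanar.

Yes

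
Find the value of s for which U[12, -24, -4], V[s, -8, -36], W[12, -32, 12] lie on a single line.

Collinearity requires UV × UW = 0; each component is linear in s.
The y-component gives (-16)s + (192) = 0, so s = 12.
The remaining components then also vanish.

12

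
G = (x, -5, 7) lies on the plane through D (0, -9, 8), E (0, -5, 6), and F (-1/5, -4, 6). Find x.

Coplanarity requires DE · (DF × DG) = 0.
DE = (0, 4, -2), DF = (-1/5, 5, -2); the triple product is linear in x with coefficient 2 and constant term 4/5.
Setting it to zero: x = -2/5.

-2/5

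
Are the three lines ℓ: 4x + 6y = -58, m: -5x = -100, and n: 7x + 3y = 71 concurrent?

Intersecting ℓ and m: solving the 2×2 system gives (x, y) = (20, -23).
Substitute into n: (7)(20) + (3)(-23) = 71.
This equals 71, so (20, -23) lies on all three lines and they are concurrent.

Yes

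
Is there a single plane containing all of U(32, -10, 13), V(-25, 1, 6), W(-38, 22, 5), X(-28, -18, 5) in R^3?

Yes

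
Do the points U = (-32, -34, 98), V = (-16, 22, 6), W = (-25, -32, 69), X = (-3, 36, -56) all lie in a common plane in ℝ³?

With U as base: UV = (16, 56, -92), UW = (7, 2, -29), UX = (29, 70, -154).
UW × UX = (1722, 237, 432).
UV · (UW × UX) = 1080.
Since 1080 ≠ 0, the four points are not coplanar.

No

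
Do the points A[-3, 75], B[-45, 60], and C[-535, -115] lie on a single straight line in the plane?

Yes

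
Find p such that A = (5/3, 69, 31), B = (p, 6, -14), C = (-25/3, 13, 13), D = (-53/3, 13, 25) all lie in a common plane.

Coplanarity ⇔ det[AB; AC; AD] = 0.
Expanding, this is linear in p: (-672)p + (6496) = 0.
So p = 29/3.

29/3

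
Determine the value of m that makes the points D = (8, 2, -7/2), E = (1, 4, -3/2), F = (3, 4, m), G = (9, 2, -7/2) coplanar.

-3/2

Normal to plane DEG: n = (0, 2, -2); plane equation n·P = 11.
Requiring n·F = 11: (-2)m + (8) = 11.
So m = -3/2.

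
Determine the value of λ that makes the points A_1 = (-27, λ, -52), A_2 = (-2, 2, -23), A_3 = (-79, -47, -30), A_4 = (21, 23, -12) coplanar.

-33

The points are coplanar iff A_1A_2 · (A_1A_3 × A_1A_4) = 0.
Expanding, this is linear in λ: (-686)λ + (-22638) = 0.
So λ = -33.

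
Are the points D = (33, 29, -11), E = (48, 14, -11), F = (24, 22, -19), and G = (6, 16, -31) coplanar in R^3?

The four points are coplanar iff the 3×3 determinant with rows DE, DF, DG is zero.
Rows: (15, -15, 0), (-9, -7, -8), (-27, -13, -20).
Expanding along the first row: (15)(36) − (-15)(-36) + (0)(-72) = 0.
Zero determinant ⇒ coplanar.

Yes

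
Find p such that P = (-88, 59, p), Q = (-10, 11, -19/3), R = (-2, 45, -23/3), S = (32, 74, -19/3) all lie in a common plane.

-49/3

The points are coplanar iff PQ · (PR × PS) = 0.
Expanding, this is linear in p: (924)p + (15092) = 0.
So p = -49/3.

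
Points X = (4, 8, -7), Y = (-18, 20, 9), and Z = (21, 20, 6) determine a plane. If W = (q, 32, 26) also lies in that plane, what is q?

-53

The plane through X, Y, Z has equation −36x + 558y − 468z = 7596.
Substituting W: (-36)q + (5688) = 7596, so q = -53.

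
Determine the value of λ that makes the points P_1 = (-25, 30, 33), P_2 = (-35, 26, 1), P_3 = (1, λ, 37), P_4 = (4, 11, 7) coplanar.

20

Normal to plane P_1P_2P_4: n = (-504, -1188, 306); plane equation n·P = -12942.
Requiring n·P_3 = -12942: (-1188)λ + (10818) = -12942.
So λ = 20.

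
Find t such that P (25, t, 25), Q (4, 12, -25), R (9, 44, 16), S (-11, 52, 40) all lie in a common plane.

58

The points are coplanar iff PQ · (PR × PS) = 0.
Expanding, this is linear in t: (940)t + (-54520) = 0.
So t = 58.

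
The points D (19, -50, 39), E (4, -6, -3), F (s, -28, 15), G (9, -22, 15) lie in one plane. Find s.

The points are coplanar iff DE · (DF × DG) = 0.
Expanding, this is linear in s: (-120)s + (1440) = 0.
So s = 12.

12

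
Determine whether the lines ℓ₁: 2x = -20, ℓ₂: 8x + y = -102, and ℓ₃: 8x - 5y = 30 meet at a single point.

The three lines meet at one point iff the augmented coefficient matrix [aᵢ bᵢ cᵢ] has rank < 3, i.e. its determinant vanishes.
Here the determinant is 0.
It vanishes, so the lines are concurrent at (-10, -22).

Yes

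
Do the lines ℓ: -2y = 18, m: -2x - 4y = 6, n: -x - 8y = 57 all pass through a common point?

Yes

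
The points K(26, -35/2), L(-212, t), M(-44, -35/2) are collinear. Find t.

-35/2

The three points are collinear iff det[KL; KM] = 0.
This determinant is linear in t: (70)t + (1225) = 0, so t = -35/2.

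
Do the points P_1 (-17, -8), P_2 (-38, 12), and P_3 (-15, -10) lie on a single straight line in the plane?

No

P_1P_2 = (-21, 20), P_1P_3 = (2, -2).
Twice the signed area of △P_1P_2P_3 is (-21)(-2) − (20)(2) = 2.
The area is nonzero, so the three points are not collinear.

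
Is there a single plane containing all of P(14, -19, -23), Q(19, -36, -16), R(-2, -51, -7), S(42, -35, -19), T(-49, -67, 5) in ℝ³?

No

The plane through P, Q, R has normal n = PQ × PR = (-48, -192, -432) and equation n·X = 12912.
Checking the remaining points: n·S = 12912, n·T = 13056.
Since n·T = 13056 ≠ 12912, T is off the plane and the points are not all coplanar.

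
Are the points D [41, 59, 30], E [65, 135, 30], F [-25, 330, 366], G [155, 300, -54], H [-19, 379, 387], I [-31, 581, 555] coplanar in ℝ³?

Yes

The plane through D, E, F has normal n = DE × DF = (25536, -8064, 11520) and equation n·P = 916800.
Checking the remaining points: n·G = 916800, n·H = 916800, n·I = 916800.
All equal 916800, so all 6 points lie in one plane.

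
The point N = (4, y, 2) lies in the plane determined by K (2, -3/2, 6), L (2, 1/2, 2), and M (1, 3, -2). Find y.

A normal to the plane is n = KL × KM = (2, 4, 2).
N lies in the plane iff n · KN = 0.
This gives (4)y + (2) = 0, so y = -1/2.

-1/2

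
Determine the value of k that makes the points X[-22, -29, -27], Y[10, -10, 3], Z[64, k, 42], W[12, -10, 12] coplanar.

24

Normal to plane XYW: n = (171, -228, -38); plane equation n·P = 3876.
Requiring n·Z = 3876: (-228)k + (9348) = 3876.
So k = 24.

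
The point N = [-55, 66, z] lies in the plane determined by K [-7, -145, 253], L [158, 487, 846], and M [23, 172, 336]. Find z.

32

Coplanarity requires KL · (KM × KN) = 0.
KL = (165, 632, 593), KM = (30, 317, 83); the triple product is linear in z with coefficient 33345 and constant term -1067040.
Setting it to zero: z = 32.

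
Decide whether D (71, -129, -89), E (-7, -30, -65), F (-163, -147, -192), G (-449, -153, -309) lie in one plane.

Yes

With D as base: DE = (-78, 99, 24), DF = (-234, -18, -103), DG = (-520, -24, -220).
DF × DG = (1488, 2080, -3744).
DE · (DF × DG) = 0.
The scalar triple product vanishes, so the four points are coplanar.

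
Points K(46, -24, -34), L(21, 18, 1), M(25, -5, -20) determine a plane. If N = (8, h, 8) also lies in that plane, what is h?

28

A normal to the plane is n = KL × KM = (-77, -385, 407).
N lies in the plane iff n · KN = 0.
This gives (-385)h + (10780) = 0, so h = 28.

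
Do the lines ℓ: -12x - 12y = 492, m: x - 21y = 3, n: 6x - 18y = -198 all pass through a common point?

The three lines meet at one point iff the augmented coefficient matrix [aᵢ bᵢ cᵢ] has rank < 3, i.e. its determinant vanishes.
Here the determinant is 0.
It vanishes, so the lines are concurrent at (-39, -2).

Yes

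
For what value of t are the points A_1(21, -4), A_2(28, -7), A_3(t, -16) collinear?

Collinearity: (A_3 − A_1) must be parallel to (A_2 − A_1) = (7, -3).
Cross-multiplying the components: (t − 21)·(-3) = (-12)·(7).
Solving gives t = 49.

49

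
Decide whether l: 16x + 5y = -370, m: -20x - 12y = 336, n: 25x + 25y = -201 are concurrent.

Lines aᵢx + bᵢy = cᵢ with pairwise distinct directions are concurrent exactly when det[aᵢ bᵢ cᵢ] = 0.
Here the determinant is 92.
Nonzero, so no common point exists.

No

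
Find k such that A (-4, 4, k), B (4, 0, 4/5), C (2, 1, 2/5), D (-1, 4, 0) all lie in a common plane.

Coplanarity ⇔ det[AB; AC; AD] = 0.
Expanding, this is linear in k: (3)k + (12/5) = 0.
So k = -4/5.

-4/5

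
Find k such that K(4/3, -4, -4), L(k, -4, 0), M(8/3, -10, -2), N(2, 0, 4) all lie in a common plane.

2

Coplanarity ⇔ det[KL; KM; KN] = 0.
Expanding, this is linear in k: (-56)k + (112) = 0.
So k = 2.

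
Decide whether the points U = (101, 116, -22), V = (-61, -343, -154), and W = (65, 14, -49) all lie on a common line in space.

UV = (-162, -459, -132), UW = (-36, -102, -27).
Comparing components 2 and 3: (-459)(-27) − (-132)(-102) = -1071 ≠ 0, so UV and UW are not parallel and the points are not collinear.

No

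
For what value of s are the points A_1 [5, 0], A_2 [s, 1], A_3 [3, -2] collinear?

The three points are collinear iff det[A_1A_2; A_1A_3] = 0.
This determinant is linear in s: (-2)s + (12) = 0, so s = 6.

6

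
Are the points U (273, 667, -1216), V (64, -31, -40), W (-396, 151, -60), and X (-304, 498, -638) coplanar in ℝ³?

Yes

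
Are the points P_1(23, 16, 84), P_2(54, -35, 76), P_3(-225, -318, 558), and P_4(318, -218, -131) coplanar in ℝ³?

Yes

A normal to the plane through P_1, P_2, P_3 is n = P_1P_2 × P_1P_3 = (-26846, -12710, -23002).
The plane has equation n·P = -2752986. For P_4: n·P_4 = -2752986.
Equal, so P_4 lies in the plane and all four are coplanar.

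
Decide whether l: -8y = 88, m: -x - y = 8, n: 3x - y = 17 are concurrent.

No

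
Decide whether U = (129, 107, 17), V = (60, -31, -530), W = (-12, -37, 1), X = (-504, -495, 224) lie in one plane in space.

The four points are coplanar iff the 3×3 determinant with rows UV, UW, UX is zero.
Rows: (-69, -138, -547), (-141, -144, -16), (-633, -602, 207).
Expanding along the first row: (-69)(-39440) − (-138)(-39315) + (-547)(-6270) = 725580.
Nonzero ⇒ not coplanar.

No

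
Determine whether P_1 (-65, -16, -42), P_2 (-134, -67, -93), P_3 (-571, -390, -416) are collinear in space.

Yes

P_1P_2 = (-69, -51, -51), P_1P_3 = (-506, -374, -374).
P_1P_2 × P_1P_3 = (0, 0, 0).
The cross product vanishes, so the three points are collinear.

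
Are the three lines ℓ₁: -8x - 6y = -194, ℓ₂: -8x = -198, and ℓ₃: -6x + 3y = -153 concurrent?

No

Lines aᵢx + bᵢy = cᵢ with pairwise distinct directions are concurrent exactly when det[aᵢ bᵢ cᵢ] = 0.
Here the determinant is 120.
Nonzero, so no common point exists.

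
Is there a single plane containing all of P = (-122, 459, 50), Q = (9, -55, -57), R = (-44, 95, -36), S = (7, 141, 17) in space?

Yes

With P as base: PQ = (131, -514, -107), PR = (78, -364, -86), PS = (129, -318, -33).
PR × PS = (-15336, -8520, 22152).
PQ · (PR × PS) = 0.
The scalar triple product vanishes, so the four points are coplanar.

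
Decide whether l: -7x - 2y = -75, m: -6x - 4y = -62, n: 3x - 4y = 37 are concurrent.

Yes

Lines aᵢx + bᵢy = cᵢ with pairwise distinct directions are concurrent exactly when det[aᵢ bᵢ cᵢ] = 0.
Here the determinant is 0.
It vanishes, so the lines are concurrent at (11, -1).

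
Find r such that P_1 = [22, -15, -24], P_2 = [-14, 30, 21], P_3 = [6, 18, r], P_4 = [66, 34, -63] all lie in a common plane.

Coplanarity ⇔ det[P_1P_2; P_1P_3; P_1P_4] = 0.
Expanding, this is linear in r: (3744)r + (7488) = 0.
So r = -2.

-2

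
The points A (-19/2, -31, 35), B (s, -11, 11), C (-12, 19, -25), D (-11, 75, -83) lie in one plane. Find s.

-21/2

Normal to plane ACD: n = (460, -205, -190); plane equation n·P = -4665.
Requiring n·B = -4665: (460)s + (165) = -4665.
So s = -21/2.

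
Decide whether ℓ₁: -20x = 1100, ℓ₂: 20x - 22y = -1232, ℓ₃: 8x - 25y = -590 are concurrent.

Yes

The three lines meet at one point iff the augmented coefficient matrix [aᵢ bᵢ cᵢ] has rank < 3, i.e. its determinant vanishes.
Here the determinant is 0.
It vanishes, so the lines are concurrent at (-55, 6).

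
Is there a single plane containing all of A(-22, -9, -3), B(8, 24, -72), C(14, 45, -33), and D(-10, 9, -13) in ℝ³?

Yes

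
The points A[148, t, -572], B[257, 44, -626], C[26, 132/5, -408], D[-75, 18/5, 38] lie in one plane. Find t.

189/5

The points are coplanar iff AB · (AC × AD) = 0.
Expanding, this is linear in t: (-81008)t + (15310512/5) = 0.
So t = 189/5.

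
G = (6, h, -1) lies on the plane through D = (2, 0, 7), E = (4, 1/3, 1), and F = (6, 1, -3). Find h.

The plane through D, E, F has equation (8/3)x − 4y + (2/3)z = 10.
Substituting G: (-4)h + (46/3) = 10, so h = 4/3.

4/3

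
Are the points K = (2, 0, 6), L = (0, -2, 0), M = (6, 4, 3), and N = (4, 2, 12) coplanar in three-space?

A normal to the plane through K, L, M is n = KL × KM = (30, -30, 0).
The plane has equation n·P = 60. For N: n·N = 60.
Equal, so N lies in the plane and all four are coplanar.

Yes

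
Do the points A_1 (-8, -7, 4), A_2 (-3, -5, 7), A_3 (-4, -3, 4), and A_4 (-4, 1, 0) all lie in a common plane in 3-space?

Yes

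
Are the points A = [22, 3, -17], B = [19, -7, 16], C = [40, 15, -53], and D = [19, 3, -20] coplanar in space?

The four points are coplanar iff the 3×3 determinant with rows AB, AC, AD is zero.
Rows: (-3, -10, 33), (18, 12, -36), (-3, 0, -3).
Expanding along the first row: (-3)(-36) − (-10)(-162) + (33)(36) = -324.
Nonzero ⇒ not coplanar.

No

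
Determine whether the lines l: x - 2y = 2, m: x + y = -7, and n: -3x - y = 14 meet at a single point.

No

Lines aᵢx + bᵢy = cᵢ with pairwise distinct directions are concurrent exactly when det[aᵢ bᵢ cᵢ] = 0.
Here the determinant is -3.
Nonzero, so no common point exists.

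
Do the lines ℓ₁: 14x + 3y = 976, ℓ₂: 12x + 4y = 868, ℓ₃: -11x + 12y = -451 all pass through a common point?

Yes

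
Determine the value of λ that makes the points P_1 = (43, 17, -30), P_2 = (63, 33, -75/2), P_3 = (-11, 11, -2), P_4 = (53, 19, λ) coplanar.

-35

Normal to plane P_1P_2P_3: n = (403, -155, 744); plane equation n·P = -7626.
Requiring n·P_4 = -7626: (744)λ + (18414) = -7626.
So λ = -35.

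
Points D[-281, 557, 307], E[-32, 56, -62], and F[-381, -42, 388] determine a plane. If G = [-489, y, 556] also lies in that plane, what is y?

270

A normal to the plane is n = DE × DF = (-261612, 16731, -199251).
G lies in the plane iff n · DG = 0.
This gives (16731)y + (-4517370) = 0, so y = 270.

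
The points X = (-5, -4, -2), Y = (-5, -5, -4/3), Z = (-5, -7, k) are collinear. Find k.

Collinearity requires XY × XZ = 0; each component is linear in k.
The x-component gives (-1)k + (0) = 0, so k = 0.
The remaining components then also vanish.

0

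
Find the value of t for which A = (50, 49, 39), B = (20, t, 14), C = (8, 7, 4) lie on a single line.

19

Collinearity requires AB × AC = 0; each component is linear in t.
The x-component gives (-35)t + (665) = 0, so t = 19.
The remaining components then also vanish.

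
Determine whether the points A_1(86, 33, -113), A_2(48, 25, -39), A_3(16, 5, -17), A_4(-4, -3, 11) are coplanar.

A normal to the plane through A_1, A_2, A_3 is n = A_1A_2 × A_1A_3 = (1304, -1532, 504).
The plane has equation n·P = 4636. For A_4: n·A_4 = 4924.
4924 ≠ 4636, so A_4 is off the plane.

No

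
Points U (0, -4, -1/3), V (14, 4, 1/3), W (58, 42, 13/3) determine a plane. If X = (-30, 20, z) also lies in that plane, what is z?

13/3

A normal to the plane is n = UV × UW = (20/3, -80/3, 180).
X lies in the plane iff n · UX = 0.
This gives (180)z + (-780) = 0, so z = 13/3.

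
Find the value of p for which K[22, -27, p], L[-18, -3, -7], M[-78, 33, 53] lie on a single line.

Direction LM = (-60, 36, 60). From the x-coordinate of K, the parameter along the line is τ = (22 − (-18))/(-60) = -2/3.
Then p = (-7) + (-2/3)·(60) = -47.

-47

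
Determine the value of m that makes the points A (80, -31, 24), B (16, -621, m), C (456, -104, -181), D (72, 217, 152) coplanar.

Normal to plane ACD: n = (41496, -46488, 92664); plane equation n·P = 6984744.
Requiring n·B = 6984744: (92664)m + (29532984) = 6984744.
So m = -730/3.

-730/3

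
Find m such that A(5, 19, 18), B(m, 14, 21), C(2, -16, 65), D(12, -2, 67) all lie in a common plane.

Normal to plane ACD: n = (-728, 476, 308); plane equation n·P = 10948.
Requiring n·B = 10948: (-728)m + (13132) = 10948.
So m = 3.

3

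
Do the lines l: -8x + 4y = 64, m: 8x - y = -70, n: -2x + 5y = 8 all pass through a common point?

Yes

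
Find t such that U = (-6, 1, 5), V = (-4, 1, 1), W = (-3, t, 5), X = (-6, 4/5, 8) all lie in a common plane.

Normal to plane UVX: n = (-4/5, -6, -2/5); plane equation n·P = -16/5.
Requiring n·W = -16/5: (-6)t + (2/5) = -16/5.
So t = 3/5.

3/5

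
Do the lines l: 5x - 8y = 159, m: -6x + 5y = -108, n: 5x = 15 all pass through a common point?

The three lines meet at one point iff the augmented coefficient matrix [aᵢ bᵢ cᵢ] has rank < 3, i.e. its determinant vanishes.
Here the determinant is 0.
It vanishes, so the lines are concurrent at (3, -18).

Yes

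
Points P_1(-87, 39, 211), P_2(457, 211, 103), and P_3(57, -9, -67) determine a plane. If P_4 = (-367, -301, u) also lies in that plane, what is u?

-404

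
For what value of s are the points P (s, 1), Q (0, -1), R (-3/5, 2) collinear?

-2/5

Collinearity: (P − Q) must be parallel to (R − Q) = (-3/5, 3).
Cross-multiplying the components: (s − 0)·(3) = (2)·(-3/5).
Solving gives s = -2/5.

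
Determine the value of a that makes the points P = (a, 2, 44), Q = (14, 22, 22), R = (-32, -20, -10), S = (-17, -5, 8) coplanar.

-16

The points are coplanar iff PQ · (PR × PS) = 0.
Expanding, this is linear in a: (276)a + (4416) = 0.
So a = -16.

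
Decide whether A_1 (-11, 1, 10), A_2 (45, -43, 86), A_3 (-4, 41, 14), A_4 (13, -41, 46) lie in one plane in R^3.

With A_1 as base: A_1A_2 = (56, -44, 76), A_1A_3 = (7, 40, 4), A_1A_4 = (24, -42, 36).
A_1A_3 × A_1A_4 = (1608, -156, -1254).
A_1A_2 · (A_1A_3 × A_1A_4) = 1608.
Since 1608 ≠ 0, the four points are not coplanar.

No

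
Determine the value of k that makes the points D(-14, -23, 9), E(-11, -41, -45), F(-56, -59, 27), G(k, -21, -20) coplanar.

-1

Coplanarity ⇔ det[DE; DF; DG] = 0.
Expanding, this is linear in k: (-2268)k + (-2268) = 0.
So k = -1.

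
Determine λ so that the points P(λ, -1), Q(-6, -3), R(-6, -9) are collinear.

Collinearity: (P − Q) must be parallel to (R − Q) = (0, -6).
Cross-multiplying the components: (λ − (-6))·(-6) = (2)·(0).
Solving gives λ = -6.

-6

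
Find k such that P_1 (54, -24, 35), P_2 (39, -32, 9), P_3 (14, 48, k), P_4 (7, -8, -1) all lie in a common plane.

69

The points are coplanar iff P_1P_2 · (P_1P_3 × P_1P_4) = 0.
Expanding, this is linear in k: (616)k + (-42504) = 0.
So k = 69.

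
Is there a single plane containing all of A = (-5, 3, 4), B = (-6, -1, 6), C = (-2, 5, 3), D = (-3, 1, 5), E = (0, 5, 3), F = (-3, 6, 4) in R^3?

The plane through A, B, C has normal n = AB × AC = (0, 5, 10) and equation n·P = 55.
Checking the remaining points: n·D = 55, n·E = 55, n·F = 70.
Since n·F = 70 ≠ 55, F is off the plane and the points are not all coplanar.

No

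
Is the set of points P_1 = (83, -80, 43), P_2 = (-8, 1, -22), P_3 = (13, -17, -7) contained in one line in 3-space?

P_1P_2 = (-91, 81, -65), P_1P_3 = (-70, 63, -50).
P_1P_2 × P_1P_3 = (45, 0, -63).
The cross product is nonzero, so the points do not lie on one line.

No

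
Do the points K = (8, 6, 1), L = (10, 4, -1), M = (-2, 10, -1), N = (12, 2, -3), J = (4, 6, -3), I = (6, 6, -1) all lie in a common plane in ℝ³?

The plane through K, L, M has normal n = KL × KM = (12, 24, -12) and equation n·P = 228.
Checking the remaining points: n·N = 228, n·J = 228, n·I = 228.
All equal 228, so all 6 points lie in one plane.

Yes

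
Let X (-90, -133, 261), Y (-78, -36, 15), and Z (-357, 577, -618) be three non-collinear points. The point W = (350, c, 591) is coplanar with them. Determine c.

-798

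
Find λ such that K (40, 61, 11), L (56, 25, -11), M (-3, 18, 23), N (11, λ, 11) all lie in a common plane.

8

Normal to plane KLM: n = (-1378, 754, -2236); plane equation n·P = -33722.
Requiring n·N = -33722: (754)λ + (-39754) = -33722.
So λ = 8.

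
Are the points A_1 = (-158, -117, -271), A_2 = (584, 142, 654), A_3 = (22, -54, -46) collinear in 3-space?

A_1A_2 = (742, 259, 925), A_1A_3 = (180, 63, 225).
A_1A_2 × A_1A_3 = (0, -450, 126).
The cross product is nonzero, so the points do not lie on one line.

No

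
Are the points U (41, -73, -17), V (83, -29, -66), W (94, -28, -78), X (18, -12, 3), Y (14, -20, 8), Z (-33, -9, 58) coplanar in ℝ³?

No

The plane through U, V, W has normal n = UV × UW = (-479, -35, -442) and equation n·P = -9570.
Checking the remaining points: n·X = -9528, n·Y = -9542, n·Z = -9514.
Since n·X = -9528 ≠ -9570, X is off the plane and the points are not all coplanar.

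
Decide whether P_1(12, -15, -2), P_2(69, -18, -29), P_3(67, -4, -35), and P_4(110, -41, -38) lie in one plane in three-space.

With P_1 as base: P_1P_2 = (57, -3, -27), P_1P_3 = (55, 11, -33), P_1P_4 = (98, -26, -36).
P_1P_3 × P_1P_4 = (-1254, -1254, -2508).
P_1P_2 · (P_1P_3 × P_1P_4) = 0.
The scalar triple product vanishes, so the four points are coplanar.

Yes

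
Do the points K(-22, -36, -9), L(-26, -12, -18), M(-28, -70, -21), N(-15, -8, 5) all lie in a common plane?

No

With K as base: KL = (-4, 24, -9), KM = (-6, -34, -12), KN = (7, 28, 14).
KM × KN = (-140, 0, 70).
KL · (KM × KN) = -70.
Since -70 ≠ 0, the four points are not coplanar.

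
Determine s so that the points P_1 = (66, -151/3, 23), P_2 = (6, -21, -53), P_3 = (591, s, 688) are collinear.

-307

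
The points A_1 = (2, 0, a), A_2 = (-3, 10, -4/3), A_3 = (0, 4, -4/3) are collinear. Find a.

-4/3

Direction A_2A_3 = (3, -6, 0). From the x-coordinate of A_1, the parameter along the line is τ = (2 − (-3))/3 = 5/3.
Then a = (-4/3) + 5/3·(0) = -4/3.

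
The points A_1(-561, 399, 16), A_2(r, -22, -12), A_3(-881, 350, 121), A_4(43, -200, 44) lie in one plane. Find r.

35

Coplanarity ⇔ det[A_1A_2; A_1A_3; A_1A_4] = 0.
Expanding, this is linear in r: (61523)r + (-2153305) = 0.
So r = 35.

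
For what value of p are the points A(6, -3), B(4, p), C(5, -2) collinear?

-1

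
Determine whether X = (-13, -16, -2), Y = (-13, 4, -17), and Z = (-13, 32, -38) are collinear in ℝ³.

XY = (0, 20, -15), XZ = (0, 48, -36).
Each component of XZ is 12/5 times the corresponding component of XY, so XZ = 12/5·XY and the points are collinear.

Yes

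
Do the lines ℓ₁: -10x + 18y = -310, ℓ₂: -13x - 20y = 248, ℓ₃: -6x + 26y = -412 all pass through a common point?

No

The three lines meet at one point iff the augmented coefficient matrix [aᵢ bᵢ cᵢ] has rank < 3, i.e. its determinant vanishes.
Here the determinant is 868.
Nonzero, so no common point exists.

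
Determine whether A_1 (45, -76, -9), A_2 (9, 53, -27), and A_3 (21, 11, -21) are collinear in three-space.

No

A_1A_2 = (-36, 129, -18), A_1A_3 = (-24, 87, -12).
A_1A_2 × A_1A_3 = (18, 0, -36).
The cross product is nonzero, so the points do not lie on one line.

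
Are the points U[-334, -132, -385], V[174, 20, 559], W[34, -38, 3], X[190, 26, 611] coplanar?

The four points are coplanar iff the 3×3 determinant with rows UV, UW, UX is zero.
Rows: (508, 152, 944), (368, 94, 388), (524, 158, 996).
Expanding along the first row: (508)(32320) − (152)(163216) + (944)(8888) = 0.
Zero determinant ⇒ coplanar.

Yes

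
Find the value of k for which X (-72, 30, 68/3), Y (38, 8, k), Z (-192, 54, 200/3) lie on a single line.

-53/3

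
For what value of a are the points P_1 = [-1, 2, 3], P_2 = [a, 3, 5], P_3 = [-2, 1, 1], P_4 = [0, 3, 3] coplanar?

Normal to plane P_1P_3P_4: n = (2, -2, 0); plane equation n·P = -6.
Requiring n·P_2 = -6: (2)a + (-6) = -6.
So a = 0.

0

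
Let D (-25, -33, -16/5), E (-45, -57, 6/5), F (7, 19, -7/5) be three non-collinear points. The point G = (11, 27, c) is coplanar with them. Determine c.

A normal to the plane is n = DE × DF = (-272, 884/5, -272).
G lies in the plane iff n · DG = 0.
This gives (-272)c + (-272/5) = 0, so c = -1/5.

-1/5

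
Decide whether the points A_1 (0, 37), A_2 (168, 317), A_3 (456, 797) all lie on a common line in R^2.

Yes

A_1A_2 = (168, 280), A_1A_3 = (456, 760).
det[A_1A_2; A_1A_3] = (168)(760) − (280)(456) = 0.
The determinant is zero, so the points are collinear.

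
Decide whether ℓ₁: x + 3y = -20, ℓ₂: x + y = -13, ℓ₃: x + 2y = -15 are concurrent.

No

The three lines meet at one point iff the augmented coefficient matrix [aᵢ bᵢ cᵢ] has rank < 3, i.e. its determinant vanishes.
Here the determinant is -3.
Nonzero, so no common point exists.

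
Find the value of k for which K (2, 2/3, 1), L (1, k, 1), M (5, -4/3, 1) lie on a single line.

4/3

Collinearity requires KL × KM = 0; each component is linear in k.
The z-component gives (-3)k + (4) = 0, so k = 4/3.
The remaining components then also vanish.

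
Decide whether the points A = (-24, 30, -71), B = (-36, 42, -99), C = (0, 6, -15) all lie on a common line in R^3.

Yes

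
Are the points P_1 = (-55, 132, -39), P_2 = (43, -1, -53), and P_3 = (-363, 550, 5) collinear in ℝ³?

P_1P_2 = (98, -133, -14), P_1P_3 = (-308, 418, 44).
P_1P_2 × P_1P_3 = (0, 0, 0).
The cross product vanishes, so the three points are collinear.

Yes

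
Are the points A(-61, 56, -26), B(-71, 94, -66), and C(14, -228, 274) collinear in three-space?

AB = (-10, 38, -40), AC = (75, -284, 300).
AB × AC = (40, 0, -10).
The cross product is nonzero, so the points do not lie on one line.

No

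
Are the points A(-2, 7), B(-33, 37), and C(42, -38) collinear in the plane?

No

AB = (-31, 30), AC = (44, -45).
Twice the signed area of △ABC is (-31)(-45) − (30)(44) = 75.
The area is nonzero, so the three points are not collinear.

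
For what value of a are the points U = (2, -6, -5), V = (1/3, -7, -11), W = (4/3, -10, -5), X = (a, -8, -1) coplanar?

Normal to plane UVW: n = (-24, 4, 6); plane equation n·P = -102.
Requiring n·X = -102: (-24)a + (-38) = -102.
So a = 8/3.

8/3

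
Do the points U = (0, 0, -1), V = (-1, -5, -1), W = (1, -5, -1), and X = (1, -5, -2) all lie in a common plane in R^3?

With U as base: UV = (-1, -5, 0), UW = (1, -5, 0), UX = (1, -5, -1).
UW × UX = (5, 1, 0).
UV · (UW × UX) = -10.
Since -10 ≠ 0, the four points are not coplanar.

No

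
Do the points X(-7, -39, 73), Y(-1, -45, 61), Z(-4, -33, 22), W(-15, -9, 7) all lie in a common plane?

No

A normal to the plane through X, Y, Z is n = XY × XZ = (378, 270, 54).
The plane has equation n·P = -9234. For W: n·W = -7722.
-7722 ≠ -9234, so W is off the plane.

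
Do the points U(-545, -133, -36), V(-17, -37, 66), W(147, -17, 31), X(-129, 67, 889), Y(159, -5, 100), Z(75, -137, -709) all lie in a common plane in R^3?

The plane through U, V, W has normal n = UV × UW = (-5400, 35208, -5184) and equation n·P = -1553040.
Checking the remaining points: n·X = -1553040, n·Y = -1553040, n·Z = -1553040.
All equal -1553040, so all 6 points lie in one plane.

Yes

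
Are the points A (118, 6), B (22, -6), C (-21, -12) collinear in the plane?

No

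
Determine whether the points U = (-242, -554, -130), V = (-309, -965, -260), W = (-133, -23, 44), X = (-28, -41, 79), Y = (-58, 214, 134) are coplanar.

No

The plane through U, V, W has normal n = UV × UW = (-2484, -2512, 9222) and equation n·P = 793916.
Checking the remaining points: n·X = 901082, n·Y = 842252.
Since n·X = 901082 ≠ 793916, X is off the plane and the points are not all coplanar.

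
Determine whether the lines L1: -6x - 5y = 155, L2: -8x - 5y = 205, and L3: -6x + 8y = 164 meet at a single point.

No

Intersecting L1 and L2: solving the 2×2 system gives (x, y) = (-25, -1).
Substitute into L3: (-6)(-25) + (8)(-1) = 142.
But L3 requires 164 ≠ 142, so the three lines have no common point.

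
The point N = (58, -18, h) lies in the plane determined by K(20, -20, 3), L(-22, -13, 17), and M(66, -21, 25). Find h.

37

A normal to the plane is n = KL × KM = (168, 1568, -280).
N lies in the plane iff n · KN = 0.
This gives (-280)h + (10360) = 0, so h = 37.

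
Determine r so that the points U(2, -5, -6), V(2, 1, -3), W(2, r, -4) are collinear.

-1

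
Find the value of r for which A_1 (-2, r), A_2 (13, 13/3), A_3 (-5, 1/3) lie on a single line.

1

The three points are collinear iff det[A_1A_2; A_1A_3] = 0.
This determinant is linear in r: (-18)r + (18) = 0, so r = 1.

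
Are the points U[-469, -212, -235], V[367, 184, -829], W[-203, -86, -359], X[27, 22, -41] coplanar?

No

The four points are coplanar iff the 3×3 determinant with rows UV, UW, UX is zero.
Rows: (836, 396, -594), (266, 126, -124), (496, 234, 194).
Expanding along the first row: (836)(53460) − (396)(113108) + (-594)(-252) = 51480.
Nonzero ⇒ not coplanar.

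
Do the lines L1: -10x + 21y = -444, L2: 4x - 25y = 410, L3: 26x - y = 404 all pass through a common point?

Intersecting L1 and L2: solving the 2×2 system gives (x, y) = (15, -14).
Substitute into L3: (26)(15) + (-1)(-14) = 404.
This equals 404, so (15, -14) lies on all three lines and they are concurrent.

Yes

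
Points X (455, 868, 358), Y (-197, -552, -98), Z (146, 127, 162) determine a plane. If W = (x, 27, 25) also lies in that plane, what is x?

22

The plane through X, Y, Z has equation −59576x + 13112y + 44352z = 152152.
Substituting W: (-59576)x + (1462824) = 152152, so x = 22.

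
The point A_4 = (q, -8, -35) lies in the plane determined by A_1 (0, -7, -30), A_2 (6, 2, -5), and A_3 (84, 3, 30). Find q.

The plane through A_1, A_2, A_3 has equation 290x + 1740y − 696z = 8700.
Substituting A_4: (290)q + (10440) = 8700, so q = -6.

-6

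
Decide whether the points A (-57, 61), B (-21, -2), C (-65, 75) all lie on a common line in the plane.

Yes

AB = (36, -63), AC = (-8, 14).
det[AB; AC] = (36)(14) − (-63)(-8) = 0.
The determinant is zero, so the points are collinear.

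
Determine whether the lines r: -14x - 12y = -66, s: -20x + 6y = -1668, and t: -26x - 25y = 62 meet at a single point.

Lines aᵢx + bᵢy = cᵢ with pairwise distinct directions are concurrent exactly when det[aᵢ bᵢ cᵢ] = 0.
Here the determinant is 0.
It vanishes, so the lines are concurrent at (63, -68).

Yes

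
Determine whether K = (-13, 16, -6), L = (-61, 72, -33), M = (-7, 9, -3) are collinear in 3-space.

KL = (-48, 56, -27), KM = (6, -7, 3).
KL × KM = (-21, -18, 0).
The cross product is nonzero, so the points do not lie on one line.

No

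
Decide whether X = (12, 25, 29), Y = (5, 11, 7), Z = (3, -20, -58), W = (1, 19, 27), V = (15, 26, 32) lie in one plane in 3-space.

The plane through X, Y, Z has normal n = XY × XZ = (228, -411, 189) and equation n·P = -2058.
Checking the remaining points: n·W = -2478, n·V = -1218.
Since n·W = -2478 ≠ -2058, W is off the plane and the points are not all coplanar.

No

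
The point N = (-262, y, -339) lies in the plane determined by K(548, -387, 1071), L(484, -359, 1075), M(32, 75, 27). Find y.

288

Coplanarity requires KL · (KM × KN) = 0.
KL = (-64, 28, 4), KM = (-516, 462, -1044); the triple product is linear in y with coefficient -68880 and constant term 19837440.
Setting it to zero: y = 288.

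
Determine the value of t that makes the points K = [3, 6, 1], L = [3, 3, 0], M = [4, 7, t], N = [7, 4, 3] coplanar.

2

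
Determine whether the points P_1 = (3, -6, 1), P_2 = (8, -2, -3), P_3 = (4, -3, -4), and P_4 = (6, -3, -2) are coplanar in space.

No

With P_1 as base: P_1P_2 = (5, 4, -4), P_1P_3 = (1, 3, -5), P_1P_4 = (3, 3, -3).
P_1P_3 × P_1P_4 = (6, -12, -6).
P_1P_2 · (P_1P_3 × P_1P_4) = 6.
Since 6 ≠ 0, the four points are not coplanar.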